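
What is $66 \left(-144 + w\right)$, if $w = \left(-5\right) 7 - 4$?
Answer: $-12078$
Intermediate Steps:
$w = -39$ ($w = -35 - 4 = -39$)
$66 \left(-144 + w\right) = 66 \left(-144 - 39\right) = 66 \left(-183\right) = -12078$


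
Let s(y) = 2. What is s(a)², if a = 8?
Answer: 4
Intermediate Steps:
s(a)² = 2² = 4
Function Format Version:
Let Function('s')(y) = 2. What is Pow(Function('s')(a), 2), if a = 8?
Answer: 4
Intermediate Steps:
Pow(Function('s')(a), 2) = Pow(2, 2) = 4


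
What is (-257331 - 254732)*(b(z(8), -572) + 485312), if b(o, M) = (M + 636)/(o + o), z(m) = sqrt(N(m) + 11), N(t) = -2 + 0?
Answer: -745547341984/3 ≈ -2.4852e+11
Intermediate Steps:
N(t) = -2
z(m) = 3 (z(m) = sqrt(-2 + 11) = sqrt(9) = 3)
b(o, M) = (636 + M)/(2*o) (b(o, M) = (636 + M)/((2*o)) = (636 + M)*(1/(2*o)) = (636 + M)/(2*o))
(-257331 - 254732)*(b(z(8), -572) + 485312) = (-257331 - 254732)*((1/2)*(636 - 572)/3 + 485312) = -512063*((1/2)*(1/3)*64 + 485312) = -512063*(32/3 + 485312) = -512063*1455968/3 = -745547341984/3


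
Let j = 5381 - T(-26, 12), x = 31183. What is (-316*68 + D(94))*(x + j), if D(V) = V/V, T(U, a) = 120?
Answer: -783072228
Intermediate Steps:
D(V) = 1
j = 5261 (j = 5381 - 1*120 = 5381 - 120 = 5261)
(-316*68 + D(94))*(x + j) = (-316*68 + 1)*(31183 + 5261) = (-21488 + 1)*36444 = -21487*36444 = -783072228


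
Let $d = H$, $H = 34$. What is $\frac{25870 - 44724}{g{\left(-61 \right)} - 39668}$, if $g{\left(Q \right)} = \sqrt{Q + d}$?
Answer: $\frac{747900472}{1573550251} + \frac{56562 i \sqrt{3}}{1573550251} \approx 0.4753 + 6.2259 \cdot 10^{-5} i$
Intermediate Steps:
$d = 34$
$g{\left(Q \right)} = \sqrt{34 + Q}$ ($g{\left(Q \right)} = \sqrt{Q + 34} = \sqrt{34 + Q}$)
$\frac{25870 - 44724}{g{\left(-61 \right)} - 39668} = \frac{25870 - 44724}{\sqrt{34 - 61} - 39668} = - \frac{18854}{\sqrt{-27} - 39668} = - \frac{18854}{3 i \sqrt{3} - 39668} = - \frac{18854}{-39668 + 3 i \sqrt{3}}$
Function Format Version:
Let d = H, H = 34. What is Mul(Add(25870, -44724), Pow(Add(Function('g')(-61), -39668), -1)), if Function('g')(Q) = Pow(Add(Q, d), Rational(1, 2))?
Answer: Add(Rational(747900472, 1573550251), Mul(Rational(56562, 1573550251), I, Pow(3, Rational(1, 2)))) ≈ Add(0.47530, Mul(6.2259e-5, I))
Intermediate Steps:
d = 34
Function('g')(Q) = Pow(Add(34, Q), Rational(1, 2)) (Function('g')(Q) = Pow(Add(Q, 34), Rational(1, 2)) = Pow(Add(34, Q), Rational(1, 2)))
Mul(Add(25870, -44724), Pow(Add(Function('g')(-61), -39668), -1)) = Mul(Add(25870, -44724), Pow(Add(Pow(Add(34, -61), Rational(1, 2)), -39668), -1)) = Mul(-18854, Pow(Add(Pow(-27, Rational(1, 2)), -39668), -1)) = Mul(-18854, Pow(Add(Mul(3, I, Pow(3, Rational(1, 2))), -39668), -1)) = Mul(-18854, Pow(Add(-39668, Mul(3, I, Pow(3, Rational(1, 2)))), -1))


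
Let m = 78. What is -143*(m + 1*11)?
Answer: -12727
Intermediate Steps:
-143*(m + 1*11) = -143*(78 + 1*11) = -143*(78 + 11) = -143*89 = -12727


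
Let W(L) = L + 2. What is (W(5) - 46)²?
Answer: 1521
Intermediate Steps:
W(L) = 2 + L
(W(5) - 46)² = ((2 + 5) - 46)² = (7 - 46)² = (-39)² = 1521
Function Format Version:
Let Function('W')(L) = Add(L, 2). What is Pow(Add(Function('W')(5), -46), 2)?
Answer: 1521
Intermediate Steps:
Function('W')(L) = Add(2, L)
Pow(Add(Function('W')(5), -46), 2) = Pow(Add(Add(2, 5), -46), 2) = Pow(Add(7, -46), 2) = Pow(-39, 2) = 1521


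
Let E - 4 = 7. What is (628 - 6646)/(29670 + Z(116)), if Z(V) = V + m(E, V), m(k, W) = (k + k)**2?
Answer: -1003/5045 ≈ -0.19881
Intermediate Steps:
E = 11 (E = 4 + 7 = 11)
m(k, W) = 4*k**2 (m(k, W) = (2*k)**2 = 4*k**2)
Z(V) = 484 + V (Z(V) = V + 4*11**2 = V + 4*121 = V + 484 = 484 + V)
(628 - 6646)/(29670 + Z(116)) = (628 - 6646)/(29670 + (484 + 116)) = -6018/(29670 + 600) = -6018/30270 = -6018*1/30270 = -1003/5045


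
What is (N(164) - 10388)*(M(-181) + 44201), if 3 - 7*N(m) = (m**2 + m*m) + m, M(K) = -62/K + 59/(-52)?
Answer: -52695869248833/65884 ≈ -7.9983e+8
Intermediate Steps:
M(K) = -59/52 - 62/K (M(K) = -62/K + 59*(-1/52) = -62/K - 59/52 = -59/52 - 62/K)
N(m) = 3/7 - 2*m**2/7 - m/7 (N(m) = 3/7 - ((m**2 + m*m) + m)/7 = 3/7 - ((m**2 + m**2) + m)/7 = 3/7 - (2*m**2 + m)/7 = 3/7 - (m + 2*m**2)/7 = 3/7 + (-2*m**2/7 - m/7) = 3/7 - 2*m**2/7 - m/7)
(N(164) - 10388)*(M(-181) + 44201) = ((3/7 - 2/7*164**2 - 1/7*164) - 10388)*((-59/52 - 62/(-181)) + 44201) = ((3/7 - 2/7*26896 - 164/7) - 10388)*((-59/52 - 62*(-1/181)) + 44201) = ((3/7 - 53792/7 - 164/7) - 10388)*((-59/52 + 62/181) + 44201) = (-53953/7 - 10388)*(-7455/9412 + 44201) = -126669/7*416012357/9412 = -52695869248833/65884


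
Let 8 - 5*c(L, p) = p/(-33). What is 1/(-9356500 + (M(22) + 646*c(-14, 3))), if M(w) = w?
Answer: -55/514548796 ≈ -1.0689e-7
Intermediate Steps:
c(L, p) = 8/5 + p/165 (c(L, p) = 8/5 - p/(5*(-33)) = 8/5 - p*(-1)/(5*33) = 8/5 - (-1)*p/165 = 8/5 + p/165)
1/(-9356500 + (M(22) + 646*c(-14, 3))) = 1/(-9356500 + (22 + 646*(8/5 + (1/165)*3))) = 1/(-9356500 + (22 + 646*(8/5 + 1/55))) = 1/(-9356500 + (22 + 646*(89/55))) = 1/(-9356500 + (22 + 57494/55)) = 1/(-9356500 + 58704/55) = 1/(-514548796/55) = -55/514548796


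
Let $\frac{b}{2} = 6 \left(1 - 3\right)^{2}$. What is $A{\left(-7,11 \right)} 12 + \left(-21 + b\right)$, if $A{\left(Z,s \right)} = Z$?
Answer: $-57$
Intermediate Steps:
$b = 48$ ($b = 2 \cdot 6 \left(1 - 3\right)^{2} = 2 \cdot 6 \left(-2\right)^{2} = 2 \cdot 6 \cdot 4 = 2 \cdot 24 = 48$)
$A{\left(-7,11 \right)} 12 + \left(-21 + b\right) = \left(-7\right) 12 + \left(-21 + 48\right) = -84 + 27 = -57$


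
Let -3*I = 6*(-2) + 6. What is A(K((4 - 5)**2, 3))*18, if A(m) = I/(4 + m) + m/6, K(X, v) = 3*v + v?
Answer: 153/4 ≈ 38.250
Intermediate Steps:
I = 2 (I = -(6*(-2) + 6)/3 = -(-12 + 6)/3 = -1/3*(-6) = 2)
K(X, v) = 4*v
A(m) = 2/(4 + m) + m/6
A(K((4 - 5)**2, 3))*18 = ((12 + (4*3)**2 + 4*(4*3))/(6*(4 + 4*3)))*18 = ((12 + 12**2 + 4*12)/(6*(4 + 12)))*18 = ((1/6)*(12 + 144 + 48)/16)*18 = ((1/6)*(1/16)*204)*18 = (17/8)*18 = 153/4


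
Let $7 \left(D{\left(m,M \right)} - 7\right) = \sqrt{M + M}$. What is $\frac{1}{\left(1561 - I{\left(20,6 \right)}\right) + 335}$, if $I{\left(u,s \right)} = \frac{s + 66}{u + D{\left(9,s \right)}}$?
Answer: $\frac{469507}{888932832} - \frac{7 \sqrt{3}}{888932832} \approx 0.00052816$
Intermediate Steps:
$D{\left(m,M \right)} = 7 + \frac{\sqrt{2} \sqrt{M}}{7}$ ($D{\left(m,M \right)} = 7 + \frac{\sqrt{M + M}}{7} = 7 + \frac{\sqrt{2 M}}{7} = 7 + \frac{\sqrt{2} \sqrt{M}}{7}$)
$I{\left(u,s \right)} = \frac{66 + s}{7 + u + \frac{\sqrt{2} \sqrt{s}}{7}}$ ($I{\left(u,s \right)} = \frac{s + 66}{u + \left(7 + \frac{\sqrt{2} \sqrt{s}}{7}\right)} = \frac{66 + s}{7 + u + \frac{\sqrt{2} \sqrt{s}}{7}}$)
$\frac{1}{\left(1561 - I{\left(20,6 \right)}\right) + 335} = \frac{1}{\left(1561 - \frac{7 \left(66 + 6\right)}{49 + 7 \cdot 20 + \sqrt{2} \sqrt{6}}\right) + 335} = \frac{1}{\left(1561 - 7 \frac{1}{49 + 140 + 2 \sqrt{3}} \cdot 72\right) + 335} = \frac{1}{\left(1561 - 7 \frac{1}{189 + 2 \sqrt{3}} \cdot 72\right) + 335} = \frac{1}{\left(1561 - \frac{504}{189 + 2 \sqrt{3}}\right) + 335} = \frac{1}{1896 - \frac{504}{189 + 2 \sqrt{3}}}$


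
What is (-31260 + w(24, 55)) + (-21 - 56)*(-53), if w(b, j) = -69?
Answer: -27248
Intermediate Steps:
(-31260 + w(24, 55)) + (-21 - 56)*(-53) = (-31260 - 69) + (-21 - 56)*(-53) = -31329 - 77*(-53) = -31329 + 4081 = -27248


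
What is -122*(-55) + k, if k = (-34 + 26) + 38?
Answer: 6740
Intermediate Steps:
k = 30 (k = -8 + 38 = 30)
-122*(-55) + k = -122*(-55) + 30 = 6710 + 30 = 6740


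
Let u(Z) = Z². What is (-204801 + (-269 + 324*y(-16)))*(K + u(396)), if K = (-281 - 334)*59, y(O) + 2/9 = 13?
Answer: -24218293830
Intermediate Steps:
y(O) = 115/9 (y(O) = -2/9 + 13 = 115/9)
K = -36285 (K = -615*59 = -36285)
(-204801 + (-269 + 324*y(-16)))*(K + u(396)) = (-204801 + (-269 + 324*(115/9)))*(-36285 + 396²) = (-204801 + (-269 + 4140))*(-36285 + 156816) = (-204801 + 3871)*120531 = -200930*120531 = -24218293830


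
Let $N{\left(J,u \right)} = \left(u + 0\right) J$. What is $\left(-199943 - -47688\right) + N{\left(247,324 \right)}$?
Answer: $-72227$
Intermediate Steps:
$N{\left(J,u \right)} = J u$ ($N{\left(J,u \right)} = u J = J u$)
$\left(-199943 - -47688\right) + N{\left(247,324 \right)} = \left(-199943 - -47688\right) + 247 \cdot 324 = \left(-199943 + 47688\right) + 80028 = -152255 + 80028 = -72227$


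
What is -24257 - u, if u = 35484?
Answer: -59741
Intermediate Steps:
-24257 - u = -24257 - 1*35484 = -24257 - 35484 = -59741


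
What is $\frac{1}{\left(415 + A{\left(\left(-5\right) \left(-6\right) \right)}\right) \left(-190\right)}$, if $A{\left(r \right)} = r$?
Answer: $- \frac{1}{84550} \approx -1.1827 \cdot 10^{-5}$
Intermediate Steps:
$\frac{1}{\left(415 + A{\left(\left(-5\right) \left(-6\right) \right)}\right) \left(-190\right)} = \frac{1}{\left(415 - -30\right) \left(-190\right)} = \frac{1}{\left(415 + 30\right) \left(-190\right)} = \frac{1}{445 \left(-190\right)} = \frac{1}{-84550} = - \frac{1}{84550}$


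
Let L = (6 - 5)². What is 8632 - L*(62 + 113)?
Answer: 8457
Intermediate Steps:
L = 1 (L = 1² = 1)
8632 - L*(62 + 113) = 8632 - (62 + 113) = 8632 - 175 = 8457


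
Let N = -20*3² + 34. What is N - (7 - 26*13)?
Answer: 185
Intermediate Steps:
N = -146 (N = -20*9 + 34 = -180 + 34 = -146)
N - (7 - 26*13) = -146 - (7 - 26*13) = -146 - (7 - 338) = -146 - 1*(-331) = -146 + 331 = 185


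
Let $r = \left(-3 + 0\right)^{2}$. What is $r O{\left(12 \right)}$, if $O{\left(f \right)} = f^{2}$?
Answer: $1296$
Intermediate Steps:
$r = 9$ ($r = \left(-3\right)^{2} = 9$)
$r O{\left(12 \right)} = 9 \cdot 12^{2} = 9 \cdot 144 = 1296$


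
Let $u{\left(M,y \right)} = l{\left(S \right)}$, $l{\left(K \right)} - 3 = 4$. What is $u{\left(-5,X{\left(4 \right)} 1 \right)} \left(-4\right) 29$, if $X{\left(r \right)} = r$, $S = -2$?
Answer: $-812$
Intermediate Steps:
$l{\left(K \right)} = 7$ ($l{\left(K \right)} = 3 + 4 = 7$)
$u{\left(M,y \right)} = 7$
$u{\left(-5,X{\left(4 \right)} 1 \right)} \left(-4\right) 29 = 7 \left(-4\right) 29 = \left(-28\right) 29 = -812$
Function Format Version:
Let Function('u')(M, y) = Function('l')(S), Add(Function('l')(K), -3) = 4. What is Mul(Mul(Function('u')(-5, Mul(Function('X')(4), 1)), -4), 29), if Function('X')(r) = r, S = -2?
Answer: -812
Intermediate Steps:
Function('l')(K) = 7 (Function('l')(K) = Add(3, 4) = 7)
Function('u')(M, y) = 7
Mul(Mul(Function('u')(-5, Mul(Function('X')(4), 1)), -4), 29) = Mul(Mul(7, -4), 29) = Mul(-28, 29) = -812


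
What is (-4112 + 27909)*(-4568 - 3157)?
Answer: -183831825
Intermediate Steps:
(-4112 + 27909)*(-4568 - 3157) = 23797*(-7725) = -183831825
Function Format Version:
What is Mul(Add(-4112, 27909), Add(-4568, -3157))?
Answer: -183831825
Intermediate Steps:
Mul(Add(-4112, 27909), Add(-4568, -3157)) = Mul(23797, -7725) = -183831825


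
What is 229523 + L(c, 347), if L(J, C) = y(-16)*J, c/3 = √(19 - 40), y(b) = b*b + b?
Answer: 229523 + 720*I*√21 ≈ 2.2952e+5 + 3299.5*I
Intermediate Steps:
y(b) = b + b² (y(b) = b² + b = b + b²)
c = 3*I*√21 (c = 3*√(19 - 40) = 3*√(-21) = 3*(I*√21) = 3*I*√21 ≈ 13.748*I)
L(J, C) = 240*J (L(J, C) = (-16*(1 - 16))*J = (-16*(-15))*J = 240*J)
229523 + L(c, 347) = 229523 + 240*(3*I*√21) = 229523 + 720*I*√21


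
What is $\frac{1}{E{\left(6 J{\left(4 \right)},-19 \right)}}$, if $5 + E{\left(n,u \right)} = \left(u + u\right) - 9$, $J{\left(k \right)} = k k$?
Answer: $- \frac{1}{52} \approx -0.019231$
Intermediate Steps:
$J{\left(k \right)} = k^{2}$
$E{\left(n,u \right)} = -14 + 2 u$ ($E{\left(n,u \right)} = -5 + \left(\left(u + u\right) - 9\right) = -5 + \left(2 u - 9\right) = -5 + \left(-9 + 2 u\right) = -14 + 2 u$)
$\frac{1}{E{\left(6 J{\left(4 \right)},-19 \right)}} = \frac{1}{-14 + 2 \left(-19\right)} = \frac{1}{-14 - 38} = \frac{1}{-52} = - \frac{1}{52}$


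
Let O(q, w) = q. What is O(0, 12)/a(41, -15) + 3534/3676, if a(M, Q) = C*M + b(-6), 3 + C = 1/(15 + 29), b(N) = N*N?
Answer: 1767/1838 ≈ 0.96137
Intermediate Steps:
b(N) = N²
C = -131/44 (C = -3 + 1/(15 + 29) = -3 + 1/44 = -131/44 ≈ -2.9773)
a(M, Q) = 36 - 131*M/44 (a(M, Q) = -131*M/44 + (-6)² = -131*M/44 + 36 = 36 - 131*M/44)
O(0, 12)/a(41, -15) + 3534/3676 = 0/(36 - 131/44*41) + 3534/3676 = 0/(36 - 5371/44) + 3534*(1/3676) = 0/(-3787/44) + 1767/1838 = 0*(-44/3787) + 1767/1838 = 0 + 1767/1838 = 1767/1838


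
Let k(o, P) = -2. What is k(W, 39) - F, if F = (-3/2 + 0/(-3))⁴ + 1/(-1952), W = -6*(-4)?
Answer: -13785/1952 ≈ -7.0620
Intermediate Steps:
W = 24
F = 9881/1952 (F = (-3*½ + 0*(-⅓))⁴ - 1/1952 = (-3/2 + 0)⁴ - 1/1952 = (-3/2)⁴ - 1/1952 = 81/16 - 1/1952 = 9881/1952 ≈ 5.0620)
k(W, 39) - F = -2 - 1*9881/1952 = -2 - 9881/1952 = -13785/1952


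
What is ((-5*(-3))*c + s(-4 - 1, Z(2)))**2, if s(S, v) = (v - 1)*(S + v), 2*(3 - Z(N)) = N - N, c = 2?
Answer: 676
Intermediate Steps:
Z(N) = 3 (Z(N) = 3 - (N - N)/2 = 3 - 1/2*0 = 3 + 0 = 3)
s(S, v) = (-1 + v)*(S + v)
((-5*(-3))*c + s(-4 - 1, Z(2)))**2 = (-5*(-3)*2 + (3**2 - (-4 - 1) - 1*3 + (-4 - 1)*3))**2 = (15*2 + (9 - 1*(-5) - 3 - 5*3))**2 = (30 + (9 + 5 - 3 - 15))**2 = (30 - 4)**2 = 26**2 = 676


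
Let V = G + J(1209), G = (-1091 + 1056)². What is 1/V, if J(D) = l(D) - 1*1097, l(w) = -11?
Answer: 1/117 ≈ 0.0085470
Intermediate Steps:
J(D) = -1108 (J(D) = -11 - 1*1097 = -11 - 1097 = -1108)
G = 1225 (G = (-35)² = 1225)
V = 117 (V = 1225 - 1108 = 117)
1/V = 1/117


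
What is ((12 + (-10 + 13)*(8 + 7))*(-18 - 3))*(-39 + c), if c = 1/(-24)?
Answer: 373863/8 ≈ 46733.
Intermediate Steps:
c = -1/24 ≈ -0.041667
((12 + (-10 + 13)*(8 + 7))*(-18 - 3))*(-39 + c) = ((12 + (-10 + 13)*(8 + 7))*(-18 - 3))*(-39 - 1/24) = ((12 + 3*15)*(-21))*(-937/24) = ((12 + 45)*(-21))*(-937/24) = (57*(-21))*(-937/24) = -1197*(-937/24) = 373863/8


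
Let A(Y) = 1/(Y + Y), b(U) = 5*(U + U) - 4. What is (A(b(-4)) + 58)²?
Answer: 26040609/7744 ≈ 3362.7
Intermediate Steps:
b(U) = -4 + 10*U (b(U) = 5*(2*U) - 4 = 10*U - 4 = -4 + 10*U)
A(Y) = 1/(2*Y)
(A(b(-4)) + 58)² = (1/(2*(-4 + 10*(-4))) + 58)² = (1/(2*(-4 - 40)) + 58)² = ((½)/(-44) + 58)² = ((½)*(-1/44) + 58)² = (-1/88 + 58)² = (5103/88)² = 26040609/7744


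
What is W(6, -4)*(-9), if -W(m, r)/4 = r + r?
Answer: -288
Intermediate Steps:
W(m, r) = -8*r (W(m, r) = -4*(r + r) = -8*r)
W(6, -4)*(-9) = -8*(-4)*(-9) = 32*(-9) = -288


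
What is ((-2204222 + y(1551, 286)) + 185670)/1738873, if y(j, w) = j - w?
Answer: -2017287/1738873 ≈ -1.1601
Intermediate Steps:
((-2204222 + y(1551, 286)) + 185670)/1738873 = ((-2204222 + (1551 - 1*286)) + 185670)/1738873 = ((-2204222 + (1551 - 286)) + 185670)*(1/1738873) = ((-2204222 + 1265) + 185670)*(1/1738873) = (-2202957 + 185670)*(1/1738873) = -2017287*1/1738873 = -2017287/1738873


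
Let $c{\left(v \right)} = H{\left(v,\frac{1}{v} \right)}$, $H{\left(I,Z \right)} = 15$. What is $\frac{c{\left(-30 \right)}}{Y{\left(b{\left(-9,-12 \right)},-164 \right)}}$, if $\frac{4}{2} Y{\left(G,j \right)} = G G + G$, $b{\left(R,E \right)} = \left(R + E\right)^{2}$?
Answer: $\frac{5}{32487} \approx 0.00015391$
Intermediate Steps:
$b{\left(R,E \right)} = \left(E + R\right)^{2}$
$Y{\left(G,j \right)} = \frac{G}{2} + \frac{G^{2}}{2}$ ($Y{\left(G,j \right)} = \frac{G G + G}{2} = \frac{G^{2} + G}{2} = \frac{G + G^{2}}{2} = \frac{G}{2} + \frac{G^{2}}{2}$)
$c{\left(v \right)} = 15$
$\frac{c{\left(-30 \right)}}{Y{\left(b{\left(-9,-12 \right)},-164 \right)}} = \frac{15}{\frac{1}{2} \left(-12 - 9\right)^{2} \left(1 + \left(-12 - 9\right)^{2}\right)} = \frac{15}{\frac{1}{2} \left(-21\right)^{2} \left(1 + \left(-21\right)^{2}\right)} = \frac{15}{\frac{1}{2} \cdot 441 \left(1 + 441\right)} = \frac{15}{\frac{1}{2} \cdot 441 \cdot 442} = \frac{15}{97461} = 15 \cdot \frac{1}{97461} = \frac{5}{32487}$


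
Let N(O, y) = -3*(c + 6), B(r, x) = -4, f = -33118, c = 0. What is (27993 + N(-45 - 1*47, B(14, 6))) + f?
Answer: -5143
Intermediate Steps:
N(O, y) = -18 (N(O, y) = -3*(0 + 6) = -3*6 = -18)
(27993 + N(-45 - 1*47, B(14, 6))) + f = (27993 - 18) - 33118 = 27975 - 33118 = -5143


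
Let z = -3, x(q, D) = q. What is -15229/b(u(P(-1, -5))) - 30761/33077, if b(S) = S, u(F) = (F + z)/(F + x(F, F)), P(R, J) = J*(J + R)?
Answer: -10074869509/297693 ≈ -33843.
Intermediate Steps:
u(F) = (-3 + F)/(2*F) (u(F) = (F - 3)/(F + F) = (-3 + F)/((2*F)) = (-3 + F)*(1/(2*F)) = (-3 + F)/(2*F))
-15229/b(u(P(-1, -5))) - 30761/33077 = -15229*(-10*(-5 - 1)/(-3 - 5*(-5 - 1))) - 30761/33077 = -15229*60/(-3 - 5*(-6)) - 30761*1/33077 = -15229*60/(-3 + 30) - 30761/33077 = -15229/((½)*(1/30)*27) - 30761/33077 = -15229/9/20 - 30761/33077 = -15229*20/9 - 30761/33077 = -304580/9 - 30761/33077 = -10074869509/297693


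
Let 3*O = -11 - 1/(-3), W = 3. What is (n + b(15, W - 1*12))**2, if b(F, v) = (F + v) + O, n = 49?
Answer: 214369/81 ≈ 2646.5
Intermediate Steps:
O = -32/9 (O = (-11 - 1/(-3))/3 = (-11 - 1*(-1/3))/3 = (-11 + 1/3)/3 = (1/3)*(-32/3) = -32/9 ≈ -3.5556)
b(F, v) = -32/9 + F + v (b(F, v) = (F + v) - 32/9 = -32/9 + F + v)
(n + b(15, W - 1*12))**2 = (49 + (-32/9 + 15 + (3 - 1*12)))**2 = (49 + (-32/9 + 15 + (3 - 12)))**2 = (49 + (-32/9 + 15 - 9))**2 = (49 + 22/9)**2 = (463/9)**2 = 214369/81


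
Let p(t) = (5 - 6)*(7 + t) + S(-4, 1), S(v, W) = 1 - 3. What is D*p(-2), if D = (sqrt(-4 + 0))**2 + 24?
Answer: -140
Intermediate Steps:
S(v, W) = -2
D = 20 (D = (sqrt(-4))**2 + 24 = (2*I)**2 + 24 = -4 + 24 = 20)
p(t) = -9 - t (p(t) = (5 - 6)*(7 + t) - 2 = -(7 + t) - 2 = (-7 - t) - 2 = -9 - t)
D*p(-2) = 20*(-9 - 1*(-2)) = 20*(-9 + 2) = 20*(-7) = -140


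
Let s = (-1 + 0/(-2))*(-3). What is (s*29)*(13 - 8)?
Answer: 435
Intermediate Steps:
s = 3 (s = (-1 + 0*(-1/2))*(-3) = (-1 + 0)*(-3) = -1*(-3) = 3)
(s*29)*(13 - 8) = (3*29)*(13 - 8) = 87*5 = 435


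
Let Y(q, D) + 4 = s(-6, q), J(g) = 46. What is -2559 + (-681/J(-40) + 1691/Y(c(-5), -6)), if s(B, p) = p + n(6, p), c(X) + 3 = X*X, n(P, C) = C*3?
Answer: -4933697/1932 ≈ -2553.7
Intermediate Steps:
n(P, C) = 3*C
c(X) = -3 + X² (c(X) = -3 + X*X = -3 + X²)
s(B, p) = 4*p (s(B, p) = p + 3*p = 4*p)
Y(q, D) = -4 + 4*q
-2559 + (-681/J(-40) + 1691/Y(c(-5), -6)) = -2559 + (-681/46 + 1691/(-4 + 4*(-3 + (-5)²))) = -2559 + (-681*1/46 + 1691/(-4 + 4*(-3 + 25))) = -2559 + (-681/46 + 1691/(-4 + 4*22)) = -2559 + (-681/46 + 1691/(-4 + 88)) = -2559 + (-681/46 + 1691/84) = -2559 + 10291/1932 = -4933697/1932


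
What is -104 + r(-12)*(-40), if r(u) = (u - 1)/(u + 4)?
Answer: -169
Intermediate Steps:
r(u) = (-1 + u)/(4 + u)
-104 + r(-12)*(-40) = -104 + ((-1 - 12)/(4 - 12))*(-40) = -104 + (-13/(-8))*(-40) = -104 - ⅛*(-13)*(-40) = -104 + (13/8)*(-40) = -104 - 65 = -169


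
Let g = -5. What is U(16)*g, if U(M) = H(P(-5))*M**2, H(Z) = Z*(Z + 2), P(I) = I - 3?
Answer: -61440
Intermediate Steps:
P(I) = -3 + I
H(Z) = Z*(2 + Z)
U(M) = 48*M**2 (U(M) = ((-3 - 5)*(2 + (-3 - 5)))*M**2 = (-8*(2 - 8))*M**2 = (-8*(-6))*M**2 = 48*M**2)
U(16)*g = (48*16**2)*(-5) = (48*256)*(-5) = 12288*(-5) = -61440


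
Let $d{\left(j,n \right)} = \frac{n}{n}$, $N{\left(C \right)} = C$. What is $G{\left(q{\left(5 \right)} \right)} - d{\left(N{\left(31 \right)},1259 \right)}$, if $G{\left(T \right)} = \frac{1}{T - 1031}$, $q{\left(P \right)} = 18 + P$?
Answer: $- \frac{1009}{1008} \approx -1.001$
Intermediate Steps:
$G{\left(T \right)} = \frac{1}{-1031 + T}$
$d{\left(j,n \right)} = 1$
$G{\left(q{\left(5 \right)} \right)} - d{\left(N{\left(31 \right)},1259 \right)} = \frac{1}{-1031 + \left(18 + 5\right)} - 1 = \frac{1}{-1031 + 23} - 1 = \frac{1}{-1008} - 1 = - \frac{1}{1008} - 1 = - \frac{1009}{1008}$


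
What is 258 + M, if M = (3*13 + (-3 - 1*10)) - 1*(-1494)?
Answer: 1778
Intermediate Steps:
M = 1520 (M = (39 + (-3 - 10)) + 1494 = (39 - 13) + 1494 = 26 + 1494 = 1520)
258 + M = 258 + 1520 = 1778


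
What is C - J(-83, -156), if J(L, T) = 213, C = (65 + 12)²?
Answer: 5716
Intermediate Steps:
C = 5929 (C = 77² = 5929)
C - J(-83, -156) = 5929 - 1*213 = 5929 - 213 = 5716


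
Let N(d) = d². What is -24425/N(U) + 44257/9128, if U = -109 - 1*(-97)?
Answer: -27072299/164304 ≈ -164.77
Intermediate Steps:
U = -12 (U = -109 + 97 = -12)
-24425/N(U) + 44257/9128 = -24425/((-12)²) + 44257/9128 = -24425/144 + 44257*(1/9128) = -24425*1/144 + 44257/9128 = -24425/144 + 44257/9128 = -27072299/164304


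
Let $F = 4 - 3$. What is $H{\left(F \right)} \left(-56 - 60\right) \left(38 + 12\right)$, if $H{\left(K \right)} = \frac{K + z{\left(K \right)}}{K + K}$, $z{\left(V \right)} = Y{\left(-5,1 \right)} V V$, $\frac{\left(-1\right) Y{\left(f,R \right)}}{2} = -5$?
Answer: $-31900$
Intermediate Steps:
$Y{\left(f,R \right)} = 10$ ($Y{\left(f,R \right)} = \left(-2\right) \left(-5\right) = 10$)
$F = 1$
$z{\left(V \right)} = 10 V^{2}$ ($z{\left(V \right)} = 10 V V = 10 V^{2}$)
$H{\left(K \right)} = \frac{K + 10 K^{2}}{2 K}$ ($H{\left(K \right)} = \frac{K + 10 K^{2}}{K + K} = \frac{K + 10 K^{2}}{2 K}$)
$H{\left(F \right)} \left(-56 - 60\right) \left(38 + 12\right) = \left(\frac{1}{2} + 5 \cdot 1\right) \left(-56 - 60\right) \left(38 + 12\right) = \left(\frac{1}{2} + 5\right) \left(\left(-116\right) 50\right) = \frac{11}{2} \left(-5800\right) = -31900$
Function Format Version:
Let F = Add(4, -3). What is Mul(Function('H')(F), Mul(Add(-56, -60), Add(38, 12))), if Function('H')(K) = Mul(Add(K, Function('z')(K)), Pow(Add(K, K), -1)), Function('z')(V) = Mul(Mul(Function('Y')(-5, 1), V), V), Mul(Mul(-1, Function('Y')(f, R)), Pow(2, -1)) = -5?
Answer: -31900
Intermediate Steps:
Function('Y')(f, R) = 10 (Function('Y')(f, R) = Mul(-2, -5) = 10)
F = 1
Function('z')(V) = Mul(10, Pow(V, 2)) (Function('z')(V) = Mul(Mul(10, V), V) = Mul(10, Pow(V, 2)))
Function('H')(K) = Mul(Rational(1, 2), Pow(K, -1), Add(K, Mul(10, Pow(K, 2)))) (Function('H')(K) = Mul(Add(K, Mul(10, Pow(K, 2))), Pow(Add(K, K), -1)) = Mul(Add(K, Mul(10, Pow(K, 2))), Pow(Mul(2, K), -1)) = Mul(Add(K, Mul(10, Pow(K, 2))), Mul(Rational(1, 2), Pow(K, -1))) = Mul(Rational(1, 2), Pow(K, -1), Add(K, Mul(10, Pow(K, 2)))))
Mul(Function('H')(F), Mul(Add(-56, -60), Add(38, 12))) = Mul(Add(Rational(1, 2), Mul(5, 1)), Mul(Add(-56, -60), Add(38, 12))) = Mul(Add(Rational(1, 2), 5), Mul(-116, 50)) = Mul(Rational(11, 2), -5800) = -31900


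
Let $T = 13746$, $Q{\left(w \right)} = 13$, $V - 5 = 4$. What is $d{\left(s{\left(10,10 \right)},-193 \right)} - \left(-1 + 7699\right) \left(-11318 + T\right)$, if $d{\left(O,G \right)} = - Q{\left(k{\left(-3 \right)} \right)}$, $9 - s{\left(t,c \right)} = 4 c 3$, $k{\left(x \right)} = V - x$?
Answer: $-18690757$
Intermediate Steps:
$V = 9$ ($V = 5 + 4 = 9$)
$k{\left(x \right)} = 9 - x$
$s{\left(t,c \right)} = 9 - 12 c$ ($s{\left(t,c \right)} = 9 - 4 c 3 = 9 - 12 c$)
$d{\left(O,G \right)} = -13$ ($d{\left(O,G \right)} = \left(-1\right) 13 = -13$)
$d{\left(s{\left(10,10 \right)},-193 \right)} - \left(-1 + 7699\right) \left(-11318 + T\right) = -13 - \left(-1 + 7699\right) \left(-11318 + 13746\right) = -13 - 7698 \cdot 2428 = -13 - 18690744 = -18690757$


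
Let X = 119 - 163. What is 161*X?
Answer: -7084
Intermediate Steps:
X = -44
161*X = 161*(-44) = -7084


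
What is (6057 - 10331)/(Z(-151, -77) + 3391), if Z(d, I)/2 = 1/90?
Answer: -96165/76298 ≈ -1.2604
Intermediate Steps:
Z(d, I) = 1/45 (Z(d, I) = 2/90 = 2*(1/90) = 1/45)
(6057 - 10331)/(Z(-151, -77) + 3391) = (6057 - 10331)/(1/45 + 3391) = -4274/152596/45 = -4274*45/152596 = -96165/76298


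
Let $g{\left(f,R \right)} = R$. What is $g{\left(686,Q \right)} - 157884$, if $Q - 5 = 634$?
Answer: $-157245$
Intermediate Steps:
$Q = 639$ ($Q = 5 + 634 = 639$)
$g{\left(686,Q \right)} - 157884 = 639 - 157884 = -157245$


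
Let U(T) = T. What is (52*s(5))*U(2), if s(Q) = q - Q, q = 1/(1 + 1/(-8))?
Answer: -2808/7 ≈ -401.14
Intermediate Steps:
q = 8/7 (q = 1/(1 - 1/8) = 1/(7/8) = 8/7 ≈ 1.1429)
s(Q) = 8/7 - Q
(52*s(5))*U(2) = (52*(8/7 - 1*5))*2 = (52*(8/7 - 5))*2 = (52*(-27/7))*2 = -1404/7*2 = -2808/7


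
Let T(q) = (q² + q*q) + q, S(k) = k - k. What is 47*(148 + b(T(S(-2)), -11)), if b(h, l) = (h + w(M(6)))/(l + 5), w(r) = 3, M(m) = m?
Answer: 13865/2 ≈ 6932.5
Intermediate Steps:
S(k) = 0
T(q) = q + 2*q² (T(q) = (q² + q²) + q = 2*q² + q = q + 2*q²)
b(h, l) = (3 + h)/(5 + l) (b(h, l) = (h + 3)/(l + 5) = (3 + h)/(5 + l))
47*(148 + b(T(S(-2)), -11)) = 47*(148 + (3 + 0*(1 + 2*0))/(5 - 11)) = 47*(148 + (3 + 0*(1 + 0))/(-6)) = 47*(148 - (3 + 0*1)/6) = 47*(148 - (3 + 0)/6) = 47*(148 - ⅙*3) = 47*(148 - ½) = 47*(295/2) = 13865/2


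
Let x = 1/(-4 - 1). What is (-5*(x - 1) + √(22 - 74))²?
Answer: -16 + 24*I*√13 ≈ -16.0 + 86.533*I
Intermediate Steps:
x = -⅕ (x = 1/(-5) = 1*(-⅕) = -⅕ ≈ -0.20000)
(-5*(x - 1) + √(22 - 74))² = (-5*(-⅕ - 1) + √(22 - 74))² = (-5*(-6/5) + √(-52))² = (6 + 2*I*√13)²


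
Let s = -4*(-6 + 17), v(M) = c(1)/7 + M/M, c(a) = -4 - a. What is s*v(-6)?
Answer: -88/7 ≈ -12.571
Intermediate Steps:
v(M) = 2/7 (v(M) = (-4 - 1*1)/7 + M/M = (-4 - 1)*(1/7) + 1 = -5*1/7 + 1 = -5/7 + 1 = 2/7)
s = -44 (s = -4*11 = -44)
s*v(-6) = -44*2/7 = -88/7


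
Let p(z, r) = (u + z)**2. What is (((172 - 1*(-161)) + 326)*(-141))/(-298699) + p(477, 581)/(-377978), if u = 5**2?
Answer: -20076002507/56450825311 ≈ -0.35564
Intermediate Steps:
u = 25
p(z, r) = (25 + z)**2
(((172 - 1*(-161)) + 326)*(-141))/(-298699) + p(477, 581)/(-377978) = (((172 - 1*(-161)) + 326)*(-141))/(-298699) + (25 + 477)**2/(-377978) = (((172 + 161) + 326)*(-141))*(-1/298699) + 502**2*(-1/377978) = ((333 + 326)*(-141))*(-1/298699) + 252004*(-1/377978) = (659*(-141))*(-1/298699) - 126002/188989 = -92919*(-1/298699) - 126002/188989 = 92919/298699 - 126002/188989 = -20076002507/56450825311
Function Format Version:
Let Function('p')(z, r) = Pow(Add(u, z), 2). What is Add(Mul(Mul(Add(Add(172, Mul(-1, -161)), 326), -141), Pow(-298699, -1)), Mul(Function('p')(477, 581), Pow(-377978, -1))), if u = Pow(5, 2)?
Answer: Rational(-20076002507, 56450825311) ≈ -0.35564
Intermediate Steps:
u = 25
Function('p')(z, r) = Pow(Add(25, z), 2)
Add(Mul(Mul(Add(Add(172, Mul(-1, -161)), 326), -141), Pow(-298699, -1)), Mul(Function('p')(477, 581), Pow(-377978, -1))) = Add(Mul(Mul(Add(Add(172, Mul(-1, -161)), 326), -141), Pow(-298699, -1)), Mul(Pow(Add(25, 477), 2), Pow(-377978, -1))) = Add(Mul(Mul(Add(Add(172, 161), 326), -141), Rational(-1, 298699)), Mul(Pow(502, 2), Rational(-1, 377978))) = Add(Mul(Mul(Add(333, 326), -141), Rational(-1, 298699)), Mul(252004, Rational(-1, 377978))) = Add(Mul(Mul(659, -141), Rational(-1, 298699)), Rational(-126002, 188989)) = Add(Mul(-92919, Rational(-1, 298699)), Rational(-126002, 188989)) = Add(Rational(92919, 298699), Rational(-126002, 188989)) = Rational(-20076002507, 56450825311)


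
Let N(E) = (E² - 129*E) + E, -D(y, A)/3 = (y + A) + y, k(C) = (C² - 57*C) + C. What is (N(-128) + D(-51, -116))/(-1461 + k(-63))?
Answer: 16711/3018 ≈ 5.5371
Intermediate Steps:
k(C) = C² - 56*C
D(y, A) = -6*y - 3*A (D(y, A) = -3*((y + A) + y) = -3*((A + y) + y) = -3*(A + 2*y) = -6*y - 3*A)
N(E) = E² - 128*E
(N(-128) + D(-51, -116))/(-1461 + k(-63)) = (-128*(-128 - 128) + (-6*(-51) - 3*(-116)))/(-1461 - 63*(-56 - 63)) = (-128*(-256) + (306 + 348))/(-1461 - 63*(-119)) = (32768 + 654)/(-1461 + 7497) = 33422/6036 = 33422*(1/6036) = 16711/3018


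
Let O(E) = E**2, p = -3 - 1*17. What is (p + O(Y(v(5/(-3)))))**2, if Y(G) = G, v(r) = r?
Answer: 24025/81 ≈ 296.60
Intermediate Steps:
p = -20 (p = -3 - 17 = -20)
(p + O(Y(v(5/(-3)))))**2 = (-20 + (5/(-3))**2)**2 = (-20 + (5*(-1/3))**2)**2 = (-20 + (-5/3)**2)**2 = (-20 + 25/9)**2 = (-155/9)**2 = 24025/81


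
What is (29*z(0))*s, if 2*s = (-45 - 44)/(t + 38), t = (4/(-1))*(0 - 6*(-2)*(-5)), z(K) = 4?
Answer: -2581/139 ≈ -18.568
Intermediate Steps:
t = 240 (t = (4*(-1))*(0 - (-12)*(-5)) = -4*(0 - 1*60) = -4*(0 - 60) = -4*(-60) = 240)
s = -89/556 (s = ((-45 - 44)/(240 + 38))/2 = (-89/278)/2 = (-89*1/278)/2 = (½)*(-89/278) = -89/556 ≈ -0.16007)
(29*z(0))*s = (29*4)*(-89/556) = 116*(-89/556) = -2581/139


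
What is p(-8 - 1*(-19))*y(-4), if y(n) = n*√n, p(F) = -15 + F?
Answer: 32*I ≈ 32.0*I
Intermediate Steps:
y(n) = n^(3/2)
p(-8 - 1*(-19))*y(-4) = (-15 + (-8 - 1*(-19)))*(-4)^(3/2) = (-15 + (-8 + 19))*(-8*I) = (-15 + 11)*(-8*I) = -(-32)*I = 32*I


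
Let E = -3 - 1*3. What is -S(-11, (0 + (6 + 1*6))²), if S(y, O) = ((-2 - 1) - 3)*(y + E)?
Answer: -102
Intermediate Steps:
E = -6 (E = -3 - 3 = -6)
S(y, O) = 36 - 6*y (S(y, O) = ((-2 - 1) - 3)*(y - 6) = (-3 - 3)*(-6 + y) = -6*(-6 + y) = 36 - 6*y)
-S(-11, (0 + (6 + 1*6))²) = -(36 - 6*(-11)) = -(36 + 66) = -1*102 = -102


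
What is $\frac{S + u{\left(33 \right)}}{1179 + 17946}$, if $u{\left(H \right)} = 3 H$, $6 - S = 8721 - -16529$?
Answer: $- \frac{5029}{3825} \approx -1.3148$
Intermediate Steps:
$S = -25244$ ($S = 6 - \left(8721 - -16529\right) = 6 - \left(8721 + 16529\right) = 6 - 25250 = -25244$)
$\frac{S + u{\left(33 \right)}}{1179 + 17946} = \frac{-25244 + 3 \cdot 33}{1179 + 17946} = \frac{-25244 + 99}{19125} = \left(-25145\right) \frac{1}{19125} = - \frac{5029}{3825}$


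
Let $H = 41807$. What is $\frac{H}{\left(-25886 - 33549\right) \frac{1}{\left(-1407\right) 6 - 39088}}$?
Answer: $\frac{397417342}{11887} \approx 33433.0$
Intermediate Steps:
$\frac{H}{\left(-25886 - 33549\right) \frac{1}{\left(-1407\right) 6 - 39088}} = \frac{41807}{\left(-25886 - 33549\right) \frac{1}{\left(-1407\right) 6 - 39088}} = \frac{41807}{\left(-59435\right) \frac{1}{-8442 - 39088}} = \frac{41807}{\left(-59435\right) \frac{1}{-47530}} = \frac{41807}{\left(-59435\right) \left(- \frac{1}{47530}\right)} = \frac{41807}{\frac{11887}{9506}} = 41807 \cdot \frac{9506}{11887} = \frac{397417342}{11887}$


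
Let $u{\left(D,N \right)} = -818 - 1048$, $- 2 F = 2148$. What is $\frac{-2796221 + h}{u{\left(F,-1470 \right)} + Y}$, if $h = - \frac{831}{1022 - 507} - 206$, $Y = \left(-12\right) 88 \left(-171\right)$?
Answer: $- \frac{102868624}{6573975} \approx -15.648$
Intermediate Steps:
$F = -1074$ ($F = \left(- \frac{1}{2}\right) 2148 = -1074$)
$u{\left(D,N \right)} = -1866$ ($u{\left(D,N \right)} = -818 - 1048 = -1866$)
$Y = 180576$ ($Y = \left(-1056\right) \left(-171\right) = 180576$)
$h = - \frac{106921}{515}$ ($h = - \frac{831}{515} - 206 = - \frac{106921}{515} \approx -207.61$)
$\frac{-2796221 + h}{u{\left(F,-1470 \right)} + Y} = \frac{-2796221 - \frac{106921}{515}}{-1866 + 180576} = - \frac{1440160736}{515 \cdot 178710} = \left(- \frac{1440160736}{515}\right) \frac{1}{178710} = - \frac{102868624}{6573975}$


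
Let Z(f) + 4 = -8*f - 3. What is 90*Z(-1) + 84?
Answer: 174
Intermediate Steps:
Z(f) = -7 - 8*f (Z(f) = -4 + (-8*f - 3) = -4 + (-3 - 8*f) = -7 - 8*f)
90*Z(-1) + 84 = 90*(-7 - 8*(-1)) + 84 = 90*(-7 + 8) + 84 = 90*1 + 84 = 90 + 84 = 174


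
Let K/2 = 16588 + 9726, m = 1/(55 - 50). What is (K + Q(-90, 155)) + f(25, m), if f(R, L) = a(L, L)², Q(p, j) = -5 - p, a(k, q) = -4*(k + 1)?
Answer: 1318401/25 ≈ 52736.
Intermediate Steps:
m = ⅕ (m = 1/5 = ⅕ ≈ 0.20000)
a(k, q) = -4 - 4*k (a(k, q) = -4*(1 + k) = -4 - 4*k)
f(R, L) = (-4 - 4*L)²
K = 52628 (K = 2*(16588 + 9726) = 2*26314 = 52628)
(K + Q(-90, 155)) + f(25, m) = (52628 + (-5 - 1*(-90))) + 16*(1 + ⅕)² = (52628 + (-5 + 90)) + 16*(6/5)² = (52628 + 85) + 16*(36/25) = 52713 + 576/25 = 1318401/25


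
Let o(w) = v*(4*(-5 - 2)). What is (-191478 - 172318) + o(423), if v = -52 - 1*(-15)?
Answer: -362760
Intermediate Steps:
v = -37 (v = -52 + 15 = -37)
o(w) = 1036 (o(w) = -148*(-5 - 2) = -148*(-7) = -37*(-28) = 1036)
(-191478 - 172318) + o(423) = (-191478 - 172318) + 1036 = -363796 + 1036 = -362760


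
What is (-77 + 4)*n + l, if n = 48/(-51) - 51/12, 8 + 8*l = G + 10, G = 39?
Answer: 52235/136 ≈ 384.08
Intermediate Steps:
l = 41/8 (l = -1 + (39 + 10)/8 = -1 + (⅛)*49 = -1 + 49/8 = 41/8 ≈ 5.1250)
n = -353/68 (n = 48*(-1/51) - 51*1/12 = -16/17 - 17/4 = -353/68 ≈ -5.1912)
(-77 + 4)*n + l = (-77 + 4)*(-353/68) + 41/8 = -73*(-353/68) + 41/8 = 25769/68 + 41/8 = 52235/136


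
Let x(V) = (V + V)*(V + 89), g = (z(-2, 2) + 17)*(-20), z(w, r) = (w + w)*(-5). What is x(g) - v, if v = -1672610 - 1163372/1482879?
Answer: 3909003666482/1482879 ≈ 2.6361e+6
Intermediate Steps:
z(w, r) = -10*w (z(w, r) = (2*w)*(-5) = -10*w)
g = -740 (g = (-10*(-2) + 17)*(-20) = (20 + 17)*(-20) = 37*(-20) = -740)
x(V) = 2*V*(89 + V) (x(V) = (2*V)*(89 + V) = 2*V*(89 + V))
v = -2480279407562/1482879 (v = -1672610 - 1163372*1/1482879 = -1672610 - 1163372/1482879 = -2480279407562/1482879 ≈ -1.6726e+6)
x(g) - v = 2*(-740)*(89 - 740) - 1*(-2480279407562/1482879) = 2*(-740)*(-651) + 2480279407562/1482879 = 963480 + 2480279407562/1482879 = 3909003666482/1482879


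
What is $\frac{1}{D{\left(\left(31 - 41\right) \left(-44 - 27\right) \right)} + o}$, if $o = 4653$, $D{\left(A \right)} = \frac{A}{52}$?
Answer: $\frac{26}{121333} \approx 0.00021429$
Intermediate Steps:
$D{\left(A \right)} = \frac{A}{52}$ ($D{\left(A \right)} = A \frac{1}{52} = \frac{A}{52}$)
$\frac{1}{D{\left(\left(31 - 41\right) \left(-44 - 27\right) \right)} + o} = \frac{1}{\frac{\left(31 - 41\right) \left(-44 - 27\right)}{52} + 4653} = \frac{1}{\frac{\left(-10\right) \left(-71\right)}{52} + 4653} = \frac{1}{\frac{1}{52} \cdot 710 + 4653} = \frac{1}{\frac{355}{26} + 4653} = \frac{1}{\frac{121333}{26}} = \frac{26}{121333}$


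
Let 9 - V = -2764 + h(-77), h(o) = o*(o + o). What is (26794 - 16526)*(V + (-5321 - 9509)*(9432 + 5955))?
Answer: -2343140093060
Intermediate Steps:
h(o) = 2*o² (h(o) = o*(2*o) = 2*o²)
V = -9085 (V = 9 - (-2764 + 2*(-77)²) = 9 - (-2764 + 2*5929) = 9 - (-2764 + 11858) = 9 - 1*9094 = 9 - 9094 = -9085)
(26794 - 16526)*(V + (-5321 - 9509)*(9432 + 5955)) = (26794 - 16526)*(-9085 + (-5321 - 9509)*(9432 + 5955)) = 10268*(-9085 - 14830*15387) = 10268*(-9085 - 228189210) = 10268*(-228198295) = -2343140093060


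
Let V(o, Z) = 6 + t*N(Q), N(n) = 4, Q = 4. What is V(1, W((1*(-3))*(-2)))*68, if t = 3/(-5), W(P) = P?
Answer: 1224/5 ≈ 244.80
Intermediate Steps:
t = -⅗ (t = 3*(-⅕) = -⅗ ≈ -0.60000)
V(o, Z) = 18/5 (V(o, Z) = 6 - ⅗*4 = 6 - 12/5 = 18/5)
V(1, W((1*(-3))*(-2)))*68 = (18/5)*68 = 1224/5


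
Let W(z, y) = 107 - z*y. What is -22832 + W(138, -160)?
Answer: -645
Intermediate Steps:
W(z, y) = 107 - y*z
-22832 + W(138, -160) = -22832 + (107 - 1*(-160)*138) = -22832 + (107 + 22080) = -22832 + 22187 = -645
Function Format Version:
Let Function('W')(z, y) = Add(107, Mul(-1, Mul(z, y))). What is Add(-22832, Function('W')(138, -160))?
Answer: -645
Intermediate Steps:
Function('W')(z, y) = Add(107, Mul(-1, y, z)) (Function('W')(z, y) = Add(107, Mul(-1, Mul(y, z))) = Add(107, Mul(-1, y, z)))
Add(-22832, Function('W')(138, -160)) = Add(-22832, Add(107, Mul(-1, -160, 138))) = Add(-22832, Add(107, 22080)) = Add(-22832, 22187) = -645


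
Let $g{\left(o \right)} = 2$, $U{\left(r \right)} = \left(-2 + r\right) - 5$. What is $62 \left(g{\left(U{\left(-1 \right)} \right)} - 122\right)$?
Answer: $-7440$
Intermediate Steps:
$U{\left(r \right)} = -7 + r$
$62 \left(g{\left(U{\left(-1 \right)} \right)} - 122\right) = 62 \left(2 - 122\right) = 62 \left(-120\right) = -7440$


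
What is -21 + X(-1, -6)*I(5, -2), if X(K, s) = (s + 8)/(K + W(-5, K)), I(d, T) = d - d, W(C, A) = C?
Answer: -21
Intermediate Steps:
I(d, T) = 0
X(K, s) = (8 + s)/(-5 + K) (X(K, s) = (s + 8)/(K - 5) = (8 + s)/(-5 + K))
-21 + X(-1, -6)*I(5, -2) = -21 + ((8 - 6)/(-5 - 1))*0 = -21 + (2/(-6))*0 = -21 - ⅙*2*0 = -21 - ⅓*0 = -21 + 0 = -21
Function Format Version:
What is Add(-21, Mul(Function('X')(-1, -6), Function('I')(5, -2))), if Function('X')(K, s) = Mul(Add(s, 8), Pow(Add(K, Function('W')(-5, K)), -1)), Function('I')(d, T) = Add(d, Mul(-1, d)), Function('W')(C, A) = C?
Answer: -21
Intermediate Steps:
Function('I')(d, T) = 0
Function('X')(K, s) = Mul(Pow(Add(-5, K), -1), Add(8, s)) (Function('X')(K, s) = Mul(Add(s, 8), Pow(Add(K, -5), -1)) = Mul(Add(8, s), Pow(Add(-5, K), -1)) = Mul(Pow(Add(-5, K), -1), Add(8, s)))
Add(-21, Mul(Function('X')(-1, -6), Function('I')(5, -2))) = Add(-21, Mul(Mul(Pow(Add(-5, -1), -1), Add(8, -6)), 0)) = Add(-21, Mul(Mul(Pow(-6, -1), 2), 0)) = Add(-21, Mul(Mul(Rational(-1, 6), 2), 0)) = Add(-21, Mul(Rational(-1, 3), 0)) = Add(-21, 0) = -21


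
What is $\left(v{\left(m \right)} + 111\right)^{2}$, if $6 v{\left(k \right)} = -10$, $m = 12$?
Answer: $\frac{107584}{9} \approx 11954.0$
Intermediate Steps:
$v{\left(k \right)} = - \frac{5}{3}$ ($v{\left(k \right)} = \frac{1}{6} \left(-10\right) = - \frac{5}{3}$)
$\left(v{\left(m \right)} + 111\right)^{2} = \left(- \frac{5}{3} + 111\right)^{2} = \left(\frac{328}{3}\right)^{2} = \frac{107584}{9}$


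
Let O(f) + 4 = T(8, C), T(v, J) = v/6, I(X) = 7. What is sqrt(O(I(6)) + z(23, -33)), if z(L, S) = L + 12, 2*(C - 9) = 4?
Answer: sqrt(291)/3 ≈ 5.6862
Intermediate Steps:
C = 11 (C = 9 + (1/2)*4 = 9 + 2 = 11)
T(v, J) = v/6 (T(v, J) = v*(1/6) = v/6)
O(f) = -8/3 (O(f) = -4 + (1/6)*8 = -4 + 4/3 = -8/3)
z(L, S) = 12 + L
sqrt(O(I(6)) + z(23, -33)) = sqrt(-8/3 + (12 + 23)) = sqrt(-8/3 + 35) = sqrt(97/3) = sqrt(291)/3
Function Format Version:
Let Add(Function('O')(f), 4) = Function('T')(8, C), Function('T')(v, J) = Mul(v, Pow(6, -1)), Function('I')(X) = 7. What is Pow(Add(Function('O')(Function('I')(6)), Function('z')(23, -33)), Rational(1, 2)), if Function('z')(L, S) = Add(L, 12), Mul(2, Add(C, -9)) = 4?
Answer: Mul(Rational(1, 3), Pow(291, Rational(1, 2))) ≈ 5.6862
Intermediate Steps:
C = 11 (C = Add(9, Mul(Rational(1, 2), 4)) = Add(9, 2) = 11)
Function('T')(v, J) = Mul(Rational(1, 6), v) (Function('T')(v, J) = Mul(v, Rational(1, 6)) = Mul(Rational(1, 6), v))
Function('O')(f) = Rational(-8, 3) (Function('O')(f) = Add(-4, Mul(Rational(1, 6), 8)) = Add(-4, Rational(4, 3)) = Rational(-8, 3))
Function('z')(L, S) = Add(12, L)
Pow(Add(Function('O')(Function('I')(6)), Function('z')(23, -33)), Rational(1, 2)) = Pow(Add(Rational(-8, 3), Add(12, 23)), Rational(1, 2)) = Pow(Add(Rational(-8, 3), 35), Rational(1, 2)) = Pow(Rational(97, 3), Rational(1, 2)) = Mul(Rational(1, 3), Pow(291, Rational(1, 2)))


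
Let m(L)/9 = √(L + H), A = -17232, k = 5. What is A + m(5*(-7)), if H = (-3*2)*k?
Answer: -17232 + 9*I*√65 ≈ -17232.0 + 72.56*I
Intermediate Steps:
H = -30 (H = -3*2*5 = -6*5 = -30)
m(L) = 9*√(-30 + L) (m(L) = 9*√(L - 30) = 9*√(-30 + L))
A + m(5*(-7)) = -17232 + 9*√(-30 + 5*(-7)) = -17232 + 9*√(-30 - 35) = -17232 + 9*√(-65) = -17232 + 9*(I*√65) = -17232 + 9*I*√65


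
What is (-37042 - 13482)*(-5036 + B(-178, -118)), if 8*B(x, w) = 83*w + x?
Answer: 317417030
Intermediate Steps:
B(x, w) = x/8 + 83*w/8 (B(x, w) = (83*w + x)/8 = (x + 83*w)/8 = x/8 + 83*w/8)
(-37042 - 13482)*(-5036 + B(-178, -118)) = (-37042 - 13482)*(-5036 + ((⅛)*(-178) + (83/8)*(-118))) = -50524*(-5036 + (-89/4 - 4897/4)) = -50524*(-5036 - 2493/2) = -50524*(-12565/2) = 317417030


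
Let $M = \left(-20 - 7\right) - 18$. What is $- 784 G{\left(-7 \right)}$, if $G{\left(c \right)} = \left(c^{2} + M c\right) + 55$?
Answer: $-328496$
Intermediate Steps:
$M = -45$ ($M = -27 - 18 = -45$)
$G{\left(c \right)} = 55 + c^{2} - 45 c$ ($G{\left(c \right)} = \left(c^{2} - 45 c\right) + 55 = 55 + c^{2} - 45 c$)
$- 784 G{\left(-7 \right)} = - 784 \left(55 + \left(-7\right)^{2} - -315\right) = - 784 \left(55 + 49 + 315\right) = \left(-784\right) 419 = -328496$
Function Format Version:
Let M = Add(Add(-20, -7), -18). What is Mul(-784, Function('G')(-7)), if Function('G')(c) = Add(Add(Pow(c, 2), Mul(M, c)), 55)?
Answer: -328496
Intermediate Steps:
M = -45 (M = Add(-27, -18) = -45)
Function('G')(c) = Add(55, Pow(c, 2), Mul(-45, c)) (Function('G')(c) = Add(Add(Pow(c, 2), Mul(-45, c)), 55) = Add(55, Pow(c, 2), Mul(-45, c)))
Mul(-784, Function('G')(-7)) = Mul(-784, Add(55, Pow(-7, 2), Mul(-45, -7))) = Mul(-784, Add(55, 49, 315)) = Mul(-784, 419) = -328496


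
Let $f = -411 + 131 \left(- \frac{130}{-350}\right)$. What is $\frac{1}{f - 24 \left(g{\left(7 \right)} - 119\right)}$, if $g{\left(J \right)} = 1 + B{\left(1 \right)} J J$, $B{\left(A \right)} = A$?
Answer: $\frac{35}{45278} \approx 0.000773$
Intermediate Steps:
$g{\left(J \right)} = 1 + J^{2}$ ($g{\left(J \right)} = 1 + 1 J J = 1 + 1 J^{2} = 1 + J^{2}$)
$f = - \frac{12682}{35}$ ($f = -411 + 131 \left(\left(-130\right) \left(- \frac{1}{350}\right)\right) = -411 + 131 \cdot \frac{13}{35} = -411 + \frac{1703}{35} = - \frac{12682}{35} \approx -362.34$)
$\frac{1}{f - 24 \left(g{\left(7 \right)} - 119\right)} = \frac{1}{- \frac{12682}{35} - 24 \left(\left(1 + 7^{2}\right) - 119\right)} = \frac{1}{- \frac{12682}{35} - 24 \left(\left(1 + 49\right) - 119\right)} = \frac{1}{- \frac{12682}{35} - 24 \left(50 - 119\right)} = \frac{1}{- \frac{12682}{35} - -1656} = \frac{1}{- \frac{12682}{35} + 1656} = \frac{1}{\frac{45278}{35}} = \frac{35}{45278}$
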